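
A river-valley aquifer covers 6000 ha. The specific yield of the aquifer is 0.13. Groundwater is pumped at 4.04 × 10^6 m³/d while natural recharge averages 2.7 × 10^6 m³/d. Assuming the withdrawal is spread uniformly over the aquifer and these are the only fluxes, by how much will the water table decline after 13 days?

A = 6000 ha = 6 × 10^7 m²
Net abstraction = 4.04 × 10^6 − 2.7 × 10^6 = 1.34 × 10^6 m³/d
ΔV = Q × t = 1.34 × 10^6 m³/d × 13 d = 1.742 × 10^7 m³
Δh = ΔV / (Sy × A) = 1.742 × 10^7 / (0.13 × 6 × 10^7) = 2.233 m

Δh ≈ 2.23 m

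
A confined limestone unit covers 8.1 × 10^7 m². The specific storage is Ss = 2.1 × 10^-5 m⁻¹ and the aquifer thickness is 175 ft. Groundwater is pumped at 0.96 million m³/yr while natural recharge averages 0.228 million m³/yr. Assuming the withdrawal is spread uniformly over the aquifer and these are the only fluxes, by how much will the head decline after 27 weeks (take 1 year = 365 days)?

b = 175 ft = 53.34 m
S = Ss × b = 2.1 × 10^-5 m⁻¹ × 53.34 m = 1.12 × 10^-3
Net abstraction = 0.96 − 0.228 = 0.732 million m³/yr
Q_net = 0.732 million m³/yr = 2005 m³/d
t = 27 weeks = 189 d
ΔV = Q × t = 2005 m³/d × 189 d = 3.79 × 10^5 m³
Δh = ΔV / (S × A) = 3.79 × 10^5 / (0.00112 × 8.1 × 10^7) = 4.178 m

Δh ≈ 4.18 m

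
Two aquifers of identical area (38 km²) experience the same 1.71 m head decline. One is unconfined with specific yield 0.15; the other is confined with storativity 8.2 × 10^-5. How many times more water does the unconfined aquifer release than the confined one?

A = 38 km² = 3.8 × 10^7 m²
Unconfined: ΔV_u = Sy × A × Δh = 0.15 × 3.8 × 10^7 × 1.71 = 9.747 × 10^6 m³
Confined: ΔV_c = S × A × Δh = 8.2 × 10^-5 × 3.8 × 10^7 × 1.71 = 5328 m³
Ratio = ΔV_u / ΔV_c = Sy / S = 0.15 / 8.2 × 10^-5 = 1829

ΔV_u / ΔV_c ≈ 1830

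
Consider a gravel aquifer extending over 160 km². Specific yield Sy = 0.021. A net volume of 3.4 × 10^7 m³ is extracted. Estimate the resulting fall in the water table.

A = 160 km² = 1.6 × 10^8 m²
Δh = ΔV / (Sy × A) = 3.4 × 10^7 m³ / (0.021 × 1.6 × 10^8 m²) = 10.12 m

Δh ≈ 10.1 m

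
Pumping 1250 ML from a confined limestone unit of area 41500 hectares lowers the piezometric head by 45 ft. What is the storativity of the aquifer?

S ≈ 2.2 × 10^-4

A = 41500 hectares = 4.15 × 10^8 m²
Δh = 45 ft = 13.72 m
ΔV = 1250 ML = 1.25 × 10^6 m³
S = ΔV / (A × Δh) = 1.25 × 10^6 m³ / (4.15 × 10^8 m² × 13.72 m) = 2.196 × 10^-4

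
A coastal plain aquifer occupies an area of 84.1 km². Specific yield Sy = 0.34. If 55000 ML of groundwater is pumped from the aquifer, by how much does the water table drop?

A = 84.1 km² = 8.41 × 10^7 m²
ΔV = 55000 ML = 5.5 × 10^7 m³
Δh = ΔV / (Sy × A) = 5.5 × 10^7 m³ / (0.34 × 8.41 × 10^7 m²) = 1.923 m

Δh ≈ 1.92 m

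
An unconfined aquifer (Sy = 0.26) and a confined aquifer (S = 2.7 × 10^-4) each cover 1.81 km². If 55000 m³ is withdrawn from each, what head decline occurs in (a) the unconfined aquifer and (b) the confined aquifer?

A = 1.81 km² = 1.81 × 10^6 m²
Unconfined: Δh_u = ΔV/(Sy·A) = 55000/(0.26 × 1.81 × 10^6) = 0.1169 m
Confined: Δh_c = ΔV/(S·A) = 55000/(2.7 × 10^-4 × 1.81 × 10^6) = 112.5 m

Δh_u ≈ 0.117 m; Δh_c ≈ 113 m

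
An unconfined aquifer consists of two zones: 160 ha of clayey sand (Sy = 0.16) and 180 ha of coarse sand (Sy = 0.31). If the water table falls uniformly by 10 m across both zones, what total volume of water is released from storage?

ΔV ≈ 8.14 × 10^6 m³

A₁ = 160 ha = 1.6 × 10^6 m²; A₂ = 180 ha = 1.8 × 10^6 m²
ΔV₁ = 0.16 × 1.6 × 10^6 × 10 = 2.56 × 10^6 m³
ΔV₂ = 0.31 × 1.8 × 10^6 × 10 = 5.58 × 10^6 m³
ΔV = ΔV₁ + ΔV₂ = 8.14 × 10^6 m³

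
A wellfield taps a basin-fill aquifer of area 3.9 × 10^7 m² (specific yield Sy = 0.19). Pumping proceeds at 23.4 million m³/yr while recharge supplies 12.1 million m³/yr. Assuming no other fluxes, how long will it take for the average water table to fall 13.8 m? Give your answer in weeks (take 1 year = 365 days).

t ≈ 472 weeks

ΔV = Sy × A × Δh = 0.19 × 3.9 × 10^7 × 13.8 = 1.023 × 10^8 m³
Net withdrawal = 23.4 − 12.1 = 11.3 million m³/yr = 30960 m³/d
t = ΔV / Q = 1.023 × 10^8 m³ / 30960 m³/d = 3303 d
t = 3303 d ≈ 471.9 weeks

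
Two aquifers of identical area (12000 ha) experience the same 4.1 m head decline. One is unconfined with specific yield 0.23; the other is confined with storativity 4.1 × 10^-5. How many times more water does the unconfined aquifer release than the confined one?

ΔV_u / ΔV_c ≈ 5610

A = 12000 ha = 1.2 × 10^8 m²
Unconfined: ΔV_u = Sy × A × Δh = 0.23 × 1.2 × 10^8 × 4.1 = 1.132 × 10^8 m³
Confined: ΔV_c = S × A × Δh = 4.1 × 10^-5 × 1.2 × 10^8 × 4.1 = 20170 m³
Ratio = ΔV_u / ΔV_c = Sy / S = 0.23 / 4.1 × 10^-5 = 5610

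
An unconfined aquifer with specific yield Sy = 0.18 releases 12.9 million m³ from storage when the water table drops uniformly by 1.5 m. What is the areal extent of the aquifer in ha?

ΔV = 12.9 million m³ = 1.29 × 10^7 m³
A = ΔV / (Sy × Δh) = 1.29 × 10^7 / (0.18 × 1.5) = 4.778 × 10^7 m²
A = 4.778 × 10^7 m² = 4778 ha

A ≈ 4780 ha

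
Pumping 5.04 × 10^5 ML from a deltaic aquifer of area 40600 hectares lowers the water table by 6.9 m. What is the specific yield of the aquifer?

A = 40600 hectares = 4.06 × 10^8 m²
ΔV = 5.04 × 10^5 ML = 5.04 × 10^8 m³
Sy = ΔV / (A × Δh) = 5.04 × 10^8 m³ / (4.06 × 10^8 m² × 6.9 m) = 0.1799

Sy ≈ 0.18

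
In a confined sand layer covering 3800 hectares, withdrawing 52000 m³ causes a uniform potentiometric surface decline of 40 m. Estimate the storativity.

S ≈ 3.4 × 10^-5

A = 3800 hectares = 3.8 × 10^7 m²
S = ΔV / (A × Δh) = 52000 m³ / (3.8 × 10^7 m² × 40 m) = 3.421 × 10^-5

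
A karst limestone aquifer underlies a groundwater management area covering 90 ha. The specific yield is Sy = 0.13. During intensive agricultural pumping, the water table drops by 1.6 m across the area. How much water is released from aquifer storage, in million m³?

A = 90 ha = 9 × 10^5 m²
ΔV = Sy × A × Δh = 0.13 × 9 × 10^5 m² × 1.6 m = 1.872 × 10^5 m³
ΔV = 1.872 × 10^5 m³ = 0.1872 million m³

ΔV ≈ 0.187 million m³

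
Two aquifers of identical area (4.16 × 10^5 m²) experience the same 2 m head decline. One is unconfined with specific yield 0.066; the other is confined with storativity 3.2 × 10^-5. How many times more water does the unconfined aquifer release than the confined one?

Unconfined: ΔV_u = Sy × A × Δh = 0.066 × 4.16 × 10^5 × 2 = 54910 m³
Confined: ΔV_c = S × A × Δh = 3.2 × 10^-5 × 4.16 × 10^5 × 2 = 26.62 m³
Ratio = ΔV_u / ΔV_c = Sy / S = 0.066 / 3.2 × 10^-5 = 2062

ΔV_u / ΔV_c ≈ 2060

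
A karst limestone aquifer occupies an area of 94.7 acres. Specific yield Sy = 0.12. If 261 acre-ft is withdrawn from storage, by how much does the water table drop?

A = 94.7 acres = 3.832 × 10^5 m²
ΔV = 261 acre-ft = 3.219 × 10^5 m³
Δh = ΔV / (Sy × A) = 3.219 × 10^5 m³ / (0.12 × 3.832 × 10^5 m²) = 7 m

Δh ≈ 7 m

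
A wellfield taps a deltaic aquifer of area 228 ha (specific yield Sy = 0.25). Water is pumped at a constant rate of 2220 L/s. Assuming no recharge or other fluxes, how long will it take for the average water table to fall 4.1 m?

t ≈ 12.2 days

A = 228 ha = 2.28 × 10^6 m²
ΔV = Sy × A × Δh = 0.25 × 2.28 × 10^6 × 4.1 = 2.337 × 10^6 m³
Q = 2220 L/s = 1.918 × 10^5 m³/d
t = ΔV / Q = 2.337 × 10^6 m³ / 1.918 × 10^5 m³/d = 12.18 d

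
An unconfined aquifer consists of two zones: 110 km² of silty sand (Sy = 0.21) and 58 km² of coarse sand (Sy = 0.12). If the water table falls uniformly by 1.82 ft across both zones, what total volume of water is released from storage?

ΔV ≈ 1.67 × 10^7 m³

A₁ = 110 km² = 1.1 × 10^8 m²; A₂ = 58 km² = 5.8 × 10^7 m²
Δh = 1.82 ft = 0.5547 m
ΔV₁ = 0.21 × 1.1 × 10^8 × 0.5547 = 1.281 × 10^7 m³
ΔV₂ = 0.12 × 5.8 × 10^7 × 0.5547 = 3.861 × 10^6 m³
ΔV = ΔV₁ + ΔV₂ = 1.668 × 10^7 m³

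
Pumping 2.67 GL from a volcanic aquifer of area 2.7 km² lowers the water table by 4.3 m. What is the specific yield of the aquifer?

Sy ≈ 0.23

A = 2.7 km² = 2.7 × 10^6 m²
ΔV = 2.67 GL = 2.67 × 10^6 m³
Sy = ΔV / (A × Δh) = 2.67 × 10^6 m³ / (2.7 × 10^6 m² × 4.3 m) = 0.23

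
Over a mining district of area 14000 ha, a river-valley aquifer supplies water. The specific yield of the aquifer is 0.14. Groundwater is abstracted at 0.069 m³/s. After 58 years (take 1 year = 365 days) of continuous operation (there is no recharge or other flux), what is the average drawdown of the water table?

Δh ≈ 6.44 m

A = 14000 ha = 1.4 × 10^8 m²
Q = 0.069 m³/s = 5962 m³/d
t = 58 years = 21170 d
ΔV = Q × t = 5962 m³/d × 21170 d = 1.262 × 10^8 m³
Δh = ΔV / (Sy × A) = 1.262 × 10^8 / (0.14 × 1.4 × 10^8) = 6.439 m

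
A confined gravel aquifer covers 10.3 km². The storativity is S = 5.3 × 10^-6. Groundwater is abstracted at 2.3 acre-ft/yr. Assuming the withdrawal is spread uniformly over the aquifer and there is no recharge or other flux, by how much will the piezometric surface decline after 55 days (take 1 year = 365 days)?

A = 10.3 km² = 1.03 × 10^7 m²
Q = 2.3 acre-ft/yr = 7.773 m³/d
ΔV = Q × t = 7.773 m³/d × 55 d = 427.5 m³
Δh = ΔV / (S × A) = 427.5 / (5.3 × 10^-6 × 1.03 × 10^7) = 7.831 m

Δh ≈ 7.83 m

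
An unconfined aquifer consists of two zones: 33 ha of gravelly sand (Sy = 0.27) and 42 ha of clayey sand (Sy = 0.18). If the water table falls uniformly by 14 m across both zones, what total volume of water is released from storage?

ΔV ≈ 2.31 × 10^6 m³

A₁ = 33 ha = 3.3 × 10^5 m²; A₂ = 42 ha = 4.2 × 10^5 m²
ΔV₁ = 0.27 × 3.3 × 10^5 × 14 = 1.247 × 10^6 m³
ΔV₂ = 0.18 × 4.2 × 10^5 × 14 = 1.058 × 10^6 m³
ΔV = ΔV₁ + ΔV₂ = 2.306 × 10^6 m³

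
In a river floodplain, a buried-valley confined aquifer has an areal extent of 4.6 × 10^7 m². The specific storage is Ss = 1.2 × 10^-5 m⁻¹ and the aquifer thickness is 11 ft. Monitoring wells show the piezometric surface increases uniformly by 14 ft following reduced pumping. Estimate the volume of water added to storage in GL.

b = 11 ft = 3.353 m
S = Ss × b = 1.2 × 10^-5 m⁻¹ × 3.353 m = 4.023 × 10^-5
Δh = 14 ft = 4.267 m
ΔV = S × A × Δh = 4.023 × 10^-5 × 4.6 × 10^7 m² × 4.267 m = 7898 m³
ΔV = 7898 m³ = 0.007898 GL

ΔV ≈ 0.0079 GL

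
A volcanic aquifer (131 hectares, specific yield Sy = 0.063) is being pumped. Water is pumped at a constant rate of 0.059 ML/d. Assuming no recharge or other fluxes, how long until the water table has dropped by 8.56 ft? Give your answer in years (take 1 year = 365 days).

A = 131 hectares = 1.31 × 10^6 m²
Δh = 8.56 ft = 2.609 m
ΔV = Sy × A × Δh = 0.063 × 1.31 × 10^6 × 2.609 = 2.153 × 10^5 m³
Q = 0.059 ML/d = 59 m³/d
t = ΔV / Q = 2.153 × 10^5 m³ / 59 m³/d = 3650 d
t = 3650 d ≈ 9.999 years

t ≈ 10 years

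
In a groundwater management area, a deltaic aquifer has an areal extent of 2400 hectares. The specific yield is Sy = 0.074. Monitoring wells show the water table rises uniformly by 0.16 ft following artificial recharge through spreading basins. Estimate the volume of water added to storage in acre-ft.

A = 2400 hectares = 2.4 × 10^7 m²
Δh = 0.16 ft = 0.04877 m
ΔV = Sy × A × Δh = 0.074 × 2.4 × 10^7 m² × 0.04877 m = 86610 m³
ΔV = 86610 m³ = 70.22 acre-ft

ΔV ≈ 70.2 acre-ft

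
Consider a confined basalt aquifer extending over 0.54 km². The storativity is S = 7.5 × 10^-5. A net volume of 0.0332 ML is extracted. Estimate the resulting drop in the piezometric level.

Δh ≈ 0.82 m

A = 0.54 km² = 5.4 × 10^5 m²
ΔV = 0.0332 ML = 33.2 m³
Δh = ΔV / (S × A) = 33.2 m³ / (7.5 × 10^-5 × 5.4 × 10^5 m²) = 0.8198 m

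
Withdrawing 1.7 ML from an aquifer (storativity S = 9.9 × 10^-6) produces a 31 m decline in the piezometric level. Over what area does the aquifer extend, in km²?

A ≈ 5.54 km²

ΔV = 1.7 ML = 1700 m³
A = ΔV / (S × Δh) = 1700 / (9.9 × 10^-6 × 31) = 5.539 × 10^6 m²
A = 5.539 × 10^6 m² = 5.539 km²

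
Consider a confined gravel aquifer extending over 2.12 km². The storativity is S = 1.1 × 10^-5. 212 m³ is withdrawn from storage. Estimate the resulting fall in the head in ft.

Δh ≈ 29.8 ft

A = 2.12 km² = 2.12 × 10^6 m²
Δh = ΔV / (S × A) = 212 m³ / (1.1 × 10^-5 × 2.12 × 10^6 m²) = 9.091 m
Δh = 9.091 m = 29.83 ft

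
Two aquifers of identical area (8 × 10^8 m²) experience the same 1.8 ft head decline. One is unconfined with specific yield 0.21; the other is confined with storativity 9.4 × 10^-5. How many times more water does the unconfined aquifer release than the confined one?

ΔV_u / ΔV_c ≈ 2230

Δh = 1.8 ft = 0.5486 m
Unconfined: ΔV_u = Sy × A × Δh = 0.21 × 8 × 10^8 × 0.5486 = 9.217 × 10^7 m³
Confined: ΔV_c = S × A × Δh = 9.4 × 10^-5 × 8 × 10^8 × 0.5486 = 41260 m³
Ratio = ΔV_u / ΔV_c = Sy / S = 0.21 / 9.4 × 10^-5 = 2234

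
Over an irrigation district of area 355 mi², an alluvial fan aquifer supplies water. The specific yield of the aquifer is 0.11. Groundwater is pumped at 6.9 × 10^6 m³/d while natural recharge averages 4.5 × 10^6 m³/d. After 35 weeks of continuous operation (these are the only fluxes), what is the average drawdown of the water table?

Δh ≈ 5.81 m

A = 355 mi² = 9.194 × 10^8 m²
Net abstraction = 6.9 × 10^6 − 4.5 × 10^6 = 2.4 × 10^6 m³/d
t = 35 weeks = 245 d
ΔV = Q × t = 2.4 × 10^6 m³/d × 245 d = 5.88 × 10^8 m³
Δh = ΔV / (Sy × A) = 5.88 × 10^8 / (0.11 × 9.194 × 10^8) = 5.814 m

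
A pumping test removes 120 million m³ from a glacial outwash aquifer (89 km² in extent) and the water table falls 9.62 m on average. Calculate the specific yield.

A = 89 km² = 8.9 × 10^7 m²
ΔV = 120 million m³ = 1.2 × 10^8 m³
Sy = ΔV / (A × Δh) = 1.2 × 10^8 m³ / (8.9 × 10^7 m² × 9.62 m) = 0.1402

Sy ≈ 0.14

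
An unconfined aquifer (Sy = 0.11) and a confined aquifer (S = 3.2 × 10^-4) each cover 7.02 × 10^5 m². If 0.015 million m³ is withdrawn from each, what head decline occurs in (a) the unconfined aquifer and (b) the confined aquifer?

ΔV = 0.015 million m³ = 15000 m³
Unconfined: Δh_u = ΔV/(Sy·A) = 15000/(0.11 × 7.02 × 10^5) = 0.1943 m
Confined: Δh_c = ΔV/(S·A) = 15000/(3.2 × 10^-4 × 7.02 × 10^5) = 66.77 m

Δh_u ≈ 0.194 m; Δh_c ≈ 66.8 m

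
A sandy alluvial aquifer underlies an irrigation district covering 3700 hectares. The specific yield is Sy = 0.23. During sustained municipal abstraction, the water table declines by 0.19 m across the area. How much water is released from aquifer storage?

ΔV ≈ 1.62 × 10^6 m³

A = 3700 hectares = 3.7 × 10^7 m²
ΔV = Sy × A × Δh = 0.23 × 3.7 × 10^7 m² × 0.19 m = 1.617 × 10^6 m³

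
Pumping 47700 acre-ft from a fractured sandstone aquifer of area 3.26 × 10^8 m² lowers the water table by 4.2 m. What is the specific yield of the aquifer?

Sy ≈ 0.043

ΔV = 47700 acre-ft = 5.884 × 10^7 m³
Sy = ΔV / (A × Δh) = 5.884 × 10^7 m³ / (3.26 × 10^8 m² × 4.2 m) = 0.04297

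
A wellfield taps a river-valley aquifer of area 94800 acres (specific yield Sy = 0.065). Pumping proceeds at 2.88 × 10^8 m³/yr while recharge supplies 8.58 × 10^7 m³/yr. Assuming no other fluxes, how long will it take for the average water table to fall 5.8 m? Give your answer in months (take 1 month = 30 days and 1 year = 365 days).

A = 94800 acres = 3.836 × 10^8 m²
ΔV = Sy × A × Δh = 0.065 × 3.836 × 10^8 × 5.8 = 1.446 × 10^8 m³
Net withdrawal = 2.88 × 10^8 − 8.58 × 10^7 = 2.022 × 10^8 m³/yr = 5.54 × 10^5 m³/d
t = ΔV / Q = 1.446 × 10^8 m³ / 5.54 × 10^5 m³/d = 261.1 d
t = 261.1 d ≈ 8.703 months

t ≈ 8.7 months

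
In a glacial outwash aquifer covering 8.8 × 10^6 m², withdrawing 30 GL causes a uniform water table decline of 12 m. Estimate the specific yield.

Sy ≈ 0.28

ΔV = 30 GL = 3 × 10^7 m³
Sy = ΔV / (A × Δh) = 3 × 10^7 m³ / (8.8 × 10^6 m² × 12 m) = 0.2841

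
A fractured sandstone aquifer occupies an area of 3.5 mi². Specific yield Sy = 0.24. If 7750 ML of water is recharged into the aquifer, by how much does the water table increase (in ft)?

Δh ≈ 11.7 ft

A = 3.5 mi² = 9.065 × 10^6 m²
ΔV = 7750 ML = 7.75 × 10^6 m³
Δh = ΔV / (Sy × A) = 7.75 × 10^6 m³ / (0.24 × 9.065 × 10^6 m²) = 3.562 m
Δh = 3.562 m = 11.69 ft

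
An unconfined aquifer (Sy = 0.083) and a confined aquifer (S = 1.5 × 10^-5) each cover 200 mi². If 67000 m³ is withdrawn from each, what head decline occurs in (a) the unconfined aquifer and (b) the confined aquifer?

A = 200 mi² = 5.18 × 10^8 m²
Unconfined: Δh_u = ΔV/(Sy·A) = 67000/(0.083 × 5.18 × 10^8) = 0.001558 m
Confined: Δh_c = ΔV/(S·A) = 67000/(1.5 × 10^-5 × 5.18 × 10^8) = 8.623 m

Δh_u ≈ 0.00156 m; Δh_c ≈ 8.62 m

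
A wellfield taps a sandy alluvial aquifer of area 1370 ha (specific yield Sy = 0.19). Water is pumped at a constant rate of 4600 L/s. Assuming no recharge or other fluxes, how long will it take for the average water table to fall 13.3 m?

A = 1370 ha = 1.37 × 10^7 m²
ΔV = Sy × A × Δh = 0.19 × 1.37 × 10^7 × 13.3 = 3.462 × 10^7 m³
Q = 4600 L/s = 3.974 × 10^5 m³/d
t = ΔV / Q = 3.462 × 10^7 m³ / 3.974 × 10^5 m³/d = 87.11 d

t ≈ 87.1 days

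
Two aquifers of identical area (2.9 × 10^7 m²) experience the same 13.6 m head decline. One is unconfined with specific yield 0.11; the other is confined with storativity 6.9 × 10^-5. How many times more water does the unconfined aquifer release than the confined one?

ΔV_u / ΔV_c ≈ 1590

Unconfined: ΔV_u = Sy × A × Δh = 0.11 × 2.9 × 10^7 × 13.6 = 4.338 × 10^7 m³
Confined: ΔV_c = S × A × Δh = 6.9 × 10^-5 × 2.9 × 10^7 × 13.6 = 27210 m³
Ratio = ΔV_u / ΔV_c = Sy / S = 0.11 / 6.9 × 10^-5 = 1594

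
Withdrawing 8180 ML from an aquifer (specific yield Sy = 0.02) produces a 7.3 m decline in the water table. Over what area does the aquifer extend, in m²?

A ≈ 5.6 × 10^7 m²

ΔV = 8180 ML = 8.18 × 10^6 m³
A = ΔV / (Sy × Δh) = 8.18 × 10^6 / (0.02 × 7.3) = 5.603 × 10^7 m²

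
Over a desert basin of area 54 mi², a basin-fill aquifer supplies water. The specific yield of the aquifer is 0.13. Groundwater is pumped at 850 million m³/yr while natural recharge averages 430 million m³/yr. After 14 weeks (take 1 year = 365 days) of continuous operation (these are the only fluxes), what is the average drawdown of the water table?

Δh ≈ 6.2 m

A = 54 mi² = 1.399 × 10^8 m²
Net abstraction = 850 − 430 = 420 million m³/yr
Q_net = 420 million m³/yr = 1.151 × 10^6 m³/d
t = 14 weeks = 98 d
ΔV = Q × t = 1.151 × 10^6 m³/d × 98 d = 1.128 × 10^8 m³
Δh = ΔV / (Sy × A) = 1.128 × 10^8 / (0.13 × 1.399 × 10^8) = 6.202 m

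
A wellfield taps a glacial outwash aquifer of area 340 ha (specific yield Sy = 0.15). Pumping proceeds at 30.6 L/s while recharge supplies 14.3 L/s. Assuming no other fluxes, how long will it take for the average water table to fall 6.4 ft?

t ≈ 706 days

A = 340 ha = 3.4 × 10^6 m²
Δh = 6.4 ft = 1.951 m
ΔV = Sy × A × Δh = 0.15 × 3.4 × 10^6 × 1.951 = 9.949 × 10^5 m³
Net withdrawal = 30.6 − 14.3 = 16.3 L/s = 1408 m³/d
t = ΔV / Q = 9.949 × 10^5 m³ / 1408 m³/d = 706.4 d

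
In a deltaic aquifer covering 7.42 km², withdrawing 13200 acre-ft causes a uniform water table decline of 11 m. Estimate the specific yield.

Sy ≈ 0.2

A = 7.42 km² = 7.42 × 10^6 m²
ΔV = 13200 acre-ft = 1.628 × 10^7 m³
Sy = ΔV / (A × Δh) = 1.628 × 10^7 m³ / (7.42 × 10^6 m² × 11 m) = 0.1995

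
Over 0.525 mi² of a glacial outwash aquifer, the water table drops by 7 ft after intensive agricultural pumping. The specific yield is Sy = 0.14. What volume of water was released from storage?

ΔV ≈ 4.06 × 10^5 m³

A = 0.525 mi² = 1.36 × 10^6 m²
Δh = 7 ft = 2.134 m
ΔV = Sy × A × Δh = 0.14 × 1.36 × 10^6 m² × 2.134 m = 4.062 × 10^5 m³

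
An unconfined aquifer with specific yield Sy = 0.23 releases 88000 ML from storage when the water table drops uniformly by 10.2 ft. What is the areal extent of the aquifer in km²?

A ≈ 123 km²

Δh = 10.2 ft = 3.109 m
ΔV = 88000 ML = 8.8 × 10^7 m³
A = ΔV / (Sy × Δh) = 8.8 × 10^7 / (0.23 × 3.109) = 1.231 × 10^8 m²
A = 1.231 × 10^8 m² = 123.1 km²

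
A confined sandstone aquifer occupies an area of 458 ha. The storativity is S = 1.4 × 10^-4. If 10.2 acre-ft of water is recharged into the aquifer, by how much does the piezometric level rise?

Δh ≈ 19.6 m

A = 458 ha = 4.58 × 10^6 m²
ΔV = 10.2 acre-ft = 12580 m³
Δh = ΔV / (S × A) = 12580 m³ / (1.4 × 10^-4 × 4.58 × 10^6 m²) = 19.62 m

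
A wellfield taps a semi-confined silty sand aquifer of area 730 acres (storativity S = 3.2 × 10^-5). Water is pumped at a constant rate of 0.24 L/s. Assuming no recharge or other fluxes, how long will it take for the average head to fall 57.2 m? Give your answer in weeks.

A = 730 acres = 2.954 × 10^6 m²
ΔV = S × A × Δh = 3.2 × 10^-5 × 2.954 × 10^6 × 57.2 = 5407 m³
Q = 0.24 L/s = 20.74 m³/d
t = ΔV / Q = 5407 m³ / 20.74 m³/d = 260.8 d
t = 260.8 d ≈ 37.25 weeks

t ≈ 37.3 weeks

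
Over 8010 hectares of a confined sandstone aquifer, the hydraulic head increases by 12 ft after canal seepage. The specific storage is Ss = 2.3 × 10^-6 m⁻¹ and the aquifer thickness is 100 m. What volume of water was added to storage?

ΔV ≈ 67400 m³

S = Ss × b = 2.3 × 10^-6 m⁻¹ × 100 m = 2.3 × 10^-4
A = 8010 hectares = 8.01 × 10^7 m²
Δh = 12 ft = 3.658 m
ΔV = S × A × Δh = 2.3 × 10^-4 × 8.01 × 10^7 m² × 3.658 m = 67380 m³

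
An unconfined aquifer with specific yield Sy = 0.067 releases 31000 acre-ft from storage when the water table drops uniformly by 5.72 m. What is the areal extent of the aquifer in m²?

A ≈ 9.98 × 10^7 m²

ΔV = 31000 acre-ft = 3.824 × 10^7 m³
A = ΔV / (Sy × Δh) = 3.824 × 10^7 / (0.067 × 5.72) = 9.978 × 10^7 m²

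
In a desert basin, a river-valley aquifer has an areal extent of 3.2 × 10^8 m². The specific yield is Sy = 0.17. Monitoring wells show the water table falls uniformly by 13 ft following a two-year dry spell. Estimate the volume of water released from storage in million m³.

ΔV ≈ 216 million m³

Δh = 13 ft = 3.962 m
ΔV = Sy × A × Δh = 0.17 × 3.2 × 10^8 m² × 3.962 m = 2.156 × 10^8 m³
ΔV = 2.156 × 10^8 m³ = 215.6 million m³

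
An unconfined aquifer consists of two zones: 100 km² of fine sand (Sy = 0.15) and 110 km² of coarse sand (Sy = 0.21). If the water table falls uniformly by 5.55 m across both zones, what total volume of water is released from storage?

A₁ = 100 km² = 1 × 10^8 m²; A₂ = 110 km² = 1.1 × 10^8 m²
ΔV₁ = 0.15 × 1 × 10^8 × 5.55 = 8.325 × 10^7 m³
ΔV₂ = 0.21 × 1.1 × 10^8 × 5.55 = 1.282 × 10^8 m³
ΔV = ΔV₁ + ΔV₂ = 2.115 × 10^8 m³

ΔV ≈ 2.11 × 10^8 m³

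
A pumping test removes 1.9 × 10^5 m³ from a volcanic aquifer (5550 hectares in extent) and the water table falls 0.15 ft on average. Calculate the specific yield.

A = 5550 hectares = 5.55 × 10^7 m²
Δh = 0.15 ft = 0.04572 m
Sy = ΔV / (A × Δh) = 1.9 × 10^5 m³ / (5.55 × 10^7 m² × 0.04572 m) = 0.07488

Sy ≈ 0.075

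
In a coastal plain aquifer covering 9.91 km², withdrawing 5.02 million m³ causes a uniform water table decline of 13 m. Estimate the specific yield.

A = 9.91 km² = 9.91 × 10^6 m²
ΔV = 5.02 million m³ = 5.02 × 10^6 m³
Sy = ΔV / (A × Δh) = 5.02 × 10^6 m³ / (9.91 × 10^6 m² × 13 m) = 0.03897

Sy ≈ 0.039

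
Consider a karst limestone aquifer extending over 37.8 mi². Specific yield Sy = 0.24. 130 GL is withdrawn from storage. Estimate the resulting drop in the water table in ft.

A = 37.8 mi² = 9.79 × 10^7 m²
ΔV = 130 GL = 1.3 × 10^8 m³
Δh = ΔV / (Sy × A) = 1.3 × 10^8 m³ / (0.24 × 9.79 × 10^7 m²) = 5.533 m
Δh = 5.533 m = 18.15 ft

Δh ≈ 18.2 ft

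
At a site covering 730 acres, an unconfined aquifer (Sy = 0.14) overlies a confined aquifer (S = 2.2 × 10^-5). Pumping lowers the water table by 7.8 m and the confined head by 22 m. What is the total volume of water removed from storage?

ΔV ≈ 3.23 × 10^6 m³

A = 730 acres = 2.954 × 10^6 m²
Unconfined: ΔV_u = Sy × A × Δh_u = 0.14 × 2.954 × 10^6 × 7.8 = 3.226 × 10^6 m³
Confined: ΔV_c = S × A × Δh_c = 2.2 × 10^-5 × 2.954 × 10^6 × 22 = 1430 m³
Total ΔV = 3.226 × 10^6 + 1430 = 3.227 × 10^6 m³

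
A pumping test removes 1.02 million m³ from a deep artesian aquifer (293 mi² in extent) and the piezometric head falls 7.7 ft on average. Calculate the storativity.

S ≈ 5.7 × 10^-4

A = 293 mi² = 7.589 × 10^8 m²
Δh = 7.7 ft = 2.347 m
ΔV = 1.02 million m³ = 1.02 × 10^6 m³
S = ΔV / (A × Δh) = 1.02 × 10^6 m³ / (7.589 × 10^8 m² × 2.347 m) = 5.727 × 10^-4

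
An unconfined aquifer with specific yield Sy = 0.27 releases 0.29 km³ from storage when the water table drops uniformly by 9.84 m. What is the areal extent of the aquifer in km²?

A ≈ 109 km²

ΔV = 0.29 km³ = 2.9 × 10^8 m³
A = ΔV / (Sy × Δh) = 2.9 × 10^8 / (0.27 × 9.84) = 1.092 × 10^8 m²
A = 1.092 × 10^8 m² = 109.2 km²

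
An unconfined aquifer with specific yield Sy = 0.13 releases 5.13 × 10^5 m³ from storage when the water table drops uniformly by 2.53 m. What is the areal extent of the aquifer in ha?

A = ΔV / (Sy × Δh) = 5.13 × 10^5 / (0.13 × 2.53) = 1.56 × 10^6 m²
A = 1.56 × 10^6 m² = 156 ha

A ≈ 156 ha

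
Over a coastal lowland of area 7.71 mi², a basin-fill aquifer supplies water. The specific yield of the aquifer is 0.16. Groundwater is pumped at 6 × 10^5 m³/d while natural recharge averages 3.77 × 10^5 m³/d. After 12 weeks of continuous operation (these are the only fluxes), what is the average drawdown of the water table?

A = 7.71 mi² = 1.997 × 10^7 m²
Net abstraction = 6 × 10^5 − 3.77 × 10^5 = 2.23 × 10^5 m³/d
t = 12 weeks = 84 d
ΔV = Q × t = 2.23 × 10^5 m³/d × 84 d = 1.873 × 10^7 m³
Δh = ΔV / (Sy × A) = 1.873 × 10^7 / (0.16 × 1.997 × 10^7) = 5.863 m

Δh ≈ 5.86 m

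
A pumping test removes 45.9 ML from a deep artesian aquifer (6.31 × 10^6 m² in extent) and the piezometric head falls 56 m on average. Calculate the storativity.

S ≈ 1.3 × 10^-4

ΔV = 45.9 ML = 45900 m³
S = ΔV / (A × Δh) = 45900 m³ / (6.31 × 10^6 m² × 56 m) = 1.299 × 10^-4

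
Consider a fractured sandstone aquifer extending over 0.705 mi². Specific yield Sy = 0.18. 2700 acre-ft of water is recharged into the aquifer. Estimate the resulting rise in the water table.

A = 0.705 mi² = 1.826 × 10^6 m²
ΔV = 2700 acre-ft = 3.33 × 10^6 m³
Δh = ΔV / (Sy × A) = 3.33 × 10^6 m³ / (0.18 × 1.826 × 10^6 m²) = 10.13 m

Δh ≈ 10.1 m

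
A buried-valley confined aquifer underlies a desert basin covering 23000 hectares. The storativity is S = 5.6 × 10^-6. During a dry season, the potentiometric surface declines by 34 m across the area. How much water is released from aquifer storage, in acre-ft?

ΔV ≈ 35.5 acre-ft

A = 23000 hectares = 2.3 × 10^8 m²
ΔV = S × A × Δh = 5.6 × 10^-6 × 2.3 × 10^8 m² × 34 m = 43790 m³
ΔV = 43790 m³ = 35.5 acre-ft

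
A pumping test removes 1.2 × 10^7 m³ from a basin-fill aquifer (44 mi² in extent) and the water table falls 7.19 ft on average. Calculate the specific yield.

A = 44 mi² = 1.14 × 10^8 m²
Δh = 7.19 ft = 2.192 m
Sy = ΔV / (A × Δh) = 1.2 × 10^7 m³ / (1.14 × 10^8 m² × 2.192 m) = 0.04805

Sy ≈ 0.048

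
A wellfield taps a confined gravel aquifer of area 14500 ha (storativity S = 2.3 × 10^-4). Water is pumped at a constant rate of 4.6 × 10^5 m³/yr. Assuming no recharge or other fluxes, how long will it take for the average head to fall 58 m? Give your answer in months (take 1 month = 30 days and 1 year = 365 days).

A = 14500 ha = 1.45 × 10^8 m²
ΔV = S × A × Δh = 2.3 × 10^-4 × 1.45 × 10^8 × 58 = 1.934 × 10^6 m³
Q = 4.6 × 10^5 m³/yr = 1260 m³/d
t = ΔV / Q = 1.934 × 10^6 m³ / 1260 m³/d = 1535 d
t = 1535 d ≈ 51.16 months

t ≈ 51.2 months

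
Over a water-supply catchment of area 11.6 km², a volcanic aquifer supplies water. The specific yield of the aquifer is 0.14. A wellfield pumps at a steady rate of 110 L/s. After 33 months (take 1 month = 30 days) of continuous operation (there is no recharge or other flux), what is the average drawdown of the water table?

A = 11.6 km² = 1.16 × 10^7 m²
Q = 110 L/s = 9504 m³/d
t = 33 months = 990 d
ΔV = Q × t = 9504 m³/d × 990 d = 9.409 × 10^6 m³
Δh = ΔV / (Sy × A) = 9.409 × 10^6 / (0.14 × 1.16 × 10^7) = 5.794 m

Δh ≈ 5.79 m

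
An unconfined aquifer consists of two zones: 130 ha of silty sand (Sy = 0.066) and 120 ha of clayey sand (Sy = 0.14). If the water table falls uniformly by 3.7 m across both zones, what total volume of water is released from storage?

A₁ = 130 ha = 1.3 × 10^6 m²; A₂ = 120 ha = 1.2 × 10^6 m²
ΔV₁ = 0.066 × 1.3 × 10^6 × 3.7 = 3.175 × 10^5 m³
ΔV₂ = 0.14 × 1.2 × 10^6 × 3.7 = 6.216 × 10^5 m³
ΔV = ΔV₁ + ΔV₂ = 9.391 × 10^5 m³

ΔV ≈ 9.39 × 10^5 m³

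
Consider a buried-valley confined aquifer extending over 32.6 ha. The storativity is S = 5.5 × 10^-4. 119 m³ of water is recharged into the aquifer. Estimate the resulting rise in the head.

Δh ≈ 0.664 m

A = 32.6 ha = 3.26 × 10^5 m²
Δh = ΔV / (S × A) = 119 m³ / (5.5 × 10^-4 × 3.26 × 10^5 m²) = 0.6637 m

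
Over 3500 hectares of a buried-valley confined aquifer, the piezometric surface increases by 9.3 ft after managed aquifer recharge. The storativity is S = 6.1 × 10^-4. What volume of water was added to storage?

A = 3500 hectares = 3.5 × 10^7 m²
Δh = 9.3 ft = 2.835 m
ΔV = S × A × Δh = 6.1 × 10^-4 × 3.5 × 10^7 m² × 2.835 m = 60520 m³

ΔV ≈ 60500 m³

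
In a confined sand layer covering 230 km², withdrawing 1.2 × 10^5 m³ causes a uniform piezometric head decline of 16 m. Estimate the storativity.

A = 230 km² = 2.3 × 10^8 m²
S = ΔV / (A × Δh) = 1.2 × 10^5 m³ / (2.3 × 10^8 m² × 16 m) = 3.261 × 10^-5

S ≈ 3.3 × 10^-5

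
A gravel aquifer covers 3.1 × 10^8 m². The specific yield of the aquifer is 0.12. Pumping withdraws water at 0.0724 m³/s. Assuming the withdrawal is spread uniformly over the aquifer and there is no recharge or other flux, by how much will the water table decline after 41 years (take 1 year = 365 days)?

Δh ≈ 2.52 m

Q = 0.0724 m³/s = 6255 m³/d
t = 41 years = 14960 d
ΔV = Q × t = 6255 m³/d × 14960 d = 9.361 × 10^7 m³
Δh = ΔV / (Sy × A) = 9.361 × 10^7 / (0.12 × 3.1 × 10^8) = 2.516 m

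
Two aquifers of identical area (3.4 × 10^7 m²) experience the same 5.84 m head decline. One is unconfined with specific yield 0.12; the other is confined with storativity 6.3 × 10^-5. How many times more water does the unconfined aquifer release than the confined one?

ΔV_u / ΔV_c ≈ 1900

Unconfined: ΔV_u = Sy × A × Δh = 0.12 × 3.4 × 10^7 × 5.84 = 2.383 × 10^7 m³
Confined: ΔV_c = S × A × Δh = 6.3 × 10^-5 × 3.4 × 10^7 × 5.84 = 12510 m³
Ratio = ΔV_u / ΔV_c = Sy / S = 0.12 / 6.3 × 10^-5 = 1905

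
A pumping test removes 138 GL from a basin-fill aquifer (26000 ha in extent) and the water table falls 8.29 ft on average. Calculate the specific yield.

Sy ≈ 0.21

A = 26000 ha = 2.6 × 10^8 m²
Δh = 8.29 ft = 2.527 m
ΔV = 138 GL = 1.38 × 10^8 m³
Sy = ΔV / (A × Δh) = 1.38 × 10^8 m³ / (2.6 × 10^8 m² × 2.527 m) = 0.2101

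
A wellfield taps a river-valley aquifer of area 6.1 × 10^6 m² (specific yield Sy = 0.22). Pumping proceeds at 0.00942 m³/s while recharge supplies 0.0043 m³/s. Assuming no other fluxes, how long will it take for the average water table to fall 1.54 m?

ΔV = Sy × A × Δh = 0.22 × 6.1 × 10^6 × 1.54 = 2.067 × 10^6 m³
Net withdrawal = 0.00942 − 0.0043 = 0.00512 m³/s = 442.4 m³/d
t = ΔV / Q = 2.067 × 10^6 m³ / 442.4 m³/d = 4672 d

t ≈ 4670 days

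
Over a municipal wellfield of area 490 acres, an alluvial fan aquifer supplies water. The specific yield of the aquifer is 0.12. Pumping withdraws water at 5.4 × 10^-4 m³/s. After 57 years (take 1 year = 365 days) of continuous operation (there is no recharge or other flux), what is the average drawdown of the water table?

A = 490 acres = 1.983 × 10^6 m²
Q = 5.4 × 10^-4 m³/s = 46.66 m³/d
t = 57 years = 20800 d
ΔV = Q × t = 46.66 m³/d × 20800 d = 9.707 × 10^5 m³
Δh = ΔV / (Sy × A) = 9.707 × 10^5 / (0.12 × 1.983 × 10^6) = 4.079 m

Δh ≈ 4.08 m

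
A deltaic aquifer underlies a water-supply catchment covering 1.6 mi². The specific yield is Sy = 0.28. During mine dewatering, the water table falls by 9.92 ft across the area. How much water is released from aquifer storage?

ΔV ≈ 3.51 × 10^6 m³

A = 1.6 mi² = 4.144 × 10^6 m²
Δh = 9.92 ft = 3.024 m
ΔV = Sy × A × Δh = 0.28 × 4.144 × 10^6 m² × 3.024 m = 3.508 × 10^6 m³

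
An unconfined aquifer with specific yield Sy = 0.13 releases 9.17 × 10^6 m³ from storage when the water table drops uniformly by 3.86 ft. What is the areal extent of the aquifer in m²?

Δh = 3.86 ft = 1.177 m
A = ΔV / (Sy × Δh) = 9.17 × 10^6 / (0.13 × 1.177) = 5.995 × 10^7 m²

A ≈ 6 × 10^7 m²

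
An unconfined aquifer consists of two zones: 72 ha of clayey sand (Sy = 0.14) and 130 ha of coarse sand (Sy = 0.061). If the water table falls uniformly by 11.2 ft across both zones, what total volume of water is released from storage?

ΔV ≈ 6.15 × 10^5 m³

A₁ = 72 ha = 7.2 × 10^5 m²; A₂ = 130 ha = 1.3 × 10^6 m²
Δh = 11.2 ft = 3.414 m
ΔV₁ = 0.14 × 7.2 × 10^5 × 3.414 = 3.441 × 10^5 m³
ΔV₂ = 0.061 × 1.3 × 10^6 × 3.414 = 2.707 × 10^5 m³
ΔV = ΔV₁ + ΔV₂ = 6.148 × 10^5 m³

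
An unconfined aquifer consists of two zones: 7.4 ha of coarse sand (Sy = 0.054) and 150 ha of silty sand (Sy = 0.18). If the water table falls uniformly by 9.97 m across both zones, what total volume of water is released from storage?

ΔV ≈ 2.73 × 10^6 m³

A₁ = 7.4 ha = 74000 m²; A₂ = 150 ha = 1.5 × 10^6 m²
ΔV₁ = 0.054 × 74000 × 9.97 = 39840 m³
ΔV₂ = 0.18 × 1.5 × 10^6 × 9.97 = 2.692 × 10^6 m³
ΔV = ΔV₁ + ΔV₂ = 2.732 × 10^6 m³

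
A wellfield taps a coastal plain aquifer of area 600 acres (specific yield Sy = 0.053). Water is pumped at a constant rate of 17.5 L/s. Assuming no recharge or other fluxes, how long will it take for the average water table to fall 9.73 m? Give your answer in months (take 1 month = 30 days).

A = 600 acres = 2.428 × 10^6 m²
ΔV = Sy × A × Δh = 0.053 × 2.428 × 10^6 × 9.73 = 1.252 × 10^6 m³
Q = 17.5 L/s = 1512 m³/d
t = ΔV / Q = 1.252 × 10^6 m³ / 1512 m³/d = 828.1 d
t = 828.1 d ≈ 27.6 months

t ≈ 27.6 months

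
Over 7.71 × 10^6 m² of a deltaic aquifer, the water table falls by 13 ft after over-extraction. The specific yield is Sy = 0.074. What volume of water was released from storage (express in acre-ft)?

ΔV ≈ 1830 acre-ft

Δh = 13 ft = 3.962 m
ΔV = Sy × A × Δh = 0.074 × 7.71 × 10^6 m² × 3.962 m = 2.261 × 10^6 m³
ΔV = 2.261 × 10^6 m³ = 1833 acre-ft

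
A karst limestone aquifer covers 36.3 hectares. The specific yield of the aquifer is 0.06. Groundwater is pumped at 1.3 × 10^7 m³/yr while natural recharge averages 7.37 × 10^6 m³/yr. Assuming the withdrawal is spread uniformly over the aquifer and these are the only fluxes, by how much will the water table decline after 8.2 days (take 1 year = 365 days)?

A = 36.3 hectares = 3.63 × 10^5 m²
Net abstraction = 1.3 × 10^7 − 7.37 × 10^6 = 5.63 × 10^6 m³/yr
Q_net = 5.63 × 10^6 m³/yr = 15420 m³/d
ΔV = Q × t = 15420 m³/d × 8.2 d = 1.265 × 10^5 m³
Δh = ΔV / (Sy × A) = 1.265 × 10^5 / (0.06 × 3.63 × 10^5) = 5.807 m

Δh ≈ 5.81 m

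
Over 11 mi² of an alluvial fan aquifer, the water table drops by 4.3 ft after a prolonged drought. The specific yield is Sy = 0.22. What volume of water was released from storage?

A = 11 mi² = 2.849 × 10^7 m²
Δh = 4.3 ft = 1.311 m
ΔV = Sy × A × Δh = 0.22 × 2.849 × 10^7 m² × 1.311 m = 8.215 × 10^6 m³

ΔV ≈ 8.21 × 10^6 m³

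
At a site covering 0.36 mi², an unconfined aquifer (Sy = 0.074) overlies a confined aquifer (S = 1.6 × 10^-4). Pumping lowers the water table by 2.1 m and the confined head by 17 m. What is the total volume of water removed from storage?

ΔV ≈ 1.47 × 10^5 m³

A = 0.36 mi² = 9.324 × 10^5 m²
Unconfined: ΔV_u = Sy × A × Δh_u = 0.074 × 9.324 × 10^5 × 2.1 = 1.449 × 10^5 m³
Confined: ΔV_c = S × A × Δh_c = 1.6 × 10^-4 × 9.324 × 10^5 × 17 = 2536 m³
Total ΔV = 1.449 × 10^5 + 2536 = 1.474 × 10^5 m³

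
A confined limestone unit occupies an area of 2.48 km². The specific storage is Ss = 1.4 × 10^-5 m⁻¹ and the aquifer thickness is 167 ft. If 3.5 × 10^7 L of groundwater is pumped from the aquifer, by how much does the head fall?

Δh ≈ 19.8 m

b = 167 ft = 50.9 m
S = Ss × b = 1.4 × 10^-5 m⁻¹ × 50.9 m = 7.126 × 10^-4
A = 2.48 km² = 2.48 × 10^6 m²
ΔV = 3.5 × 10^7 L = 35000 m³
Δh = ΔV / (S × A) = 35000 m³ / (7.126 × 10^-4 × 2.48 × 10^6 m²) = 19.8 m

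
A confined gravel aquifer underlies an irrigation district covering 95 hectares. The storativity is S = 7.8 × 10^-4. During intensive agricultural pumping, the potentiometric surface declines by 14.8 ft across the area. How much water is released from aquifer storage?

A = 95 hectares = 9.5 × 10^5 m²
Δh = 14.8 ft = 4.511 m
ΔV = S × A × Δh = 7.8 × 10^-4 × 9.5 × 10^5 m² × 4.511 m = 3343 m³

ΔV ≈ 3340 m³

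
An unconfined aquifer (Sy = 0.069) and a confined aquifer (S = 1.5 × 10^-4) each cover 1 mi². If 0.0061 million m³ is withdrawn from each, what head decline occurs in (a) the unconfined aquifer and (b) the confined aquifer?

A = 1 mi² = 2.59 × 10^6 m²
ΔV = 0.0061 million m³ = 6100 m³
Unconfined: Δh_u = ΔV/(Sy·A) = 6100/(0.069 × 2.59 × 10^6) = 0.03413 m
Confined: Δh_c = ΔV/(S·A) = 6100/(1.5 × 10^-4 × 2.59 × 10^6) = 15.7 m

Δh_u ≈ 0.0341 m; Δh_c ≈ 15.7 m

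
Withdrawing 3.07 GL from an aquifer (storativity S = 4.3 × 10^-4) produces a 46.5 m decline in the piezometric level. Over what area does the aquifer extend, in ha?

ΔV = 3.07 GL = 3.07 × 10^6 m³
A = ΔV / (S × Δh) = 3.07 × 10^6 / (4.3 × 10^-4 × 46.5) = 1.535 × 10^8 m²
A = 1.535 × 10^8 m² = 15350 ha

A ≈ 15400 ha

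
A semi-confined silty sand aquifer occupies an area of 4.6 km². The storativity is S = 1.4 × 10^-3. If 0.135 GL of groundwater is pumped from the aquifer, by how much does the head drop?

Δh ≈ 21 m

A = 4.6 km² = 4.6 × 10^6 m²
ΔV = 0.135 GL = 1.35 × 10^5 m³
Δh = ΔV / (S × A) = 1.35 × 10^5 m³ / (0.0014 × 4.6 × 10^6 m²) = 20.96 m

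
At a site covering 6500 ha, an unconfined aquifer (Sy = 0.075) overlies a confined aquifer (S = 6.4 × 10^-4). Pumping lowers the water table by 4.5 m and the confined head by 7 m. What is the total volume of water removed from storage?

ΔV ≈ 2.22 × 10^7 m³

A = 6500 ha = 6.5 × 10^7 m²
Unconfined: ΔV_u = Sy × A × Δh_u = 0.075 × 6.5 × 10^7 × 4.5 = 2.194 × 10^7 m³
Confined: ΔV_c = S × A × Δh_c = 6.4 × 10^-4 × 6.5 × 10^7 × 7 = 2.912 × 10^5 m³
Total ΔV = 2.194 × 10^7 + 2.912 × 10^5 = 2.223 × 10^7 m³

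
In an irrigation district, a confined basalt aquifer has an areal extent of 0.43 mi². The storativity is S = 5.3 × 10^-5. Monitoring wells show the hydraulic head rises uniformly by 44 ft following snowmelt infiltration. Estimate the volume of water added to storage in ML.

A = 0.43 mi² = 1.114 × 10^6 m²
Δh = 44 ft = 13.41 m
ΔV = S × A × Δh = 5.3 × 10^-5 × 1.114 × 10^6 m² × 13.41 m = 791.6 m³
ΔV = 791.6 m³ = 0.7916 ML

ΔV ≈ 0.792 ML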